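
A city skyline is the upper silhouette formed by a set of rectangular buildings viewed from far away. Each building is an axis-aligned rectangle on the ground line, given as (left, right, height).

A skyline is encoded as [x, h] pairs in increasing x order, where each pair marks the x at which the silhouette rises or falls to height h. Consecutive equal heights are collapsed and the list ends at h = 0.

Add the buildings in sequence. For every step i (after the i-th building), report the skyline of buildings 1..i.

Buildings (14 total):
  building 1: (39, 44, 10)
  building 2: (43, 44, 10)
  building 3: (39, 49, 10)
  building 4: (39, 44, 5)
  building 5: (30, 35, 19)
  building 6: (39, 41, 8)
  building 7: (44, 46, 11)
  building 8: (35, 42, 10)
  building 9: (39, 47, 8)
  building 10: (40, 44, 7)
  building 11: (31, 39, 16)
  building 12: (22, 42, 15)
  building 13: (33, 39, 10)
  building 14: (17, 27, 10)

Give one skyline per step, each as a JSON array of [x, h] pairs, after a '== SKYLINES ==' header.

== SKYLINES ==
[[39,10],[44,0]]
[[39,10],[44,0]]
[[39,10],[49,0]]
[[39,10],[49,0]]
[[30,19],[35,0],[39,10],[49,0]]
[[30,19],[35,0],[39,10],[49,0]]
[[30,19],[35,0],[39,10],[44,11],[46,10],[49,0]]
[[30,19],[35,10],[44,11],[46,10],[49,0]]
[[30,19],[35,10],[44,11],[46,10],[49,0]]
[[30,19],[35,10],[44,11],[46,10],[49,0]]
[[30,19],[35,16],[39,10],[44,11],[46,10],[49,0]]
[[22,15],[30,19],[35,16],[39,15],[42,10],[44,11],[46,10],[49,0]]
[[22,15],[30,19],[35,16],[39,15],[42,10],[44,11],[46,10],[49,0]]
[[17,10],[22,15],[30,19],[35,16],[39,15],[42,10],[44,11],[46,10],[49,0]]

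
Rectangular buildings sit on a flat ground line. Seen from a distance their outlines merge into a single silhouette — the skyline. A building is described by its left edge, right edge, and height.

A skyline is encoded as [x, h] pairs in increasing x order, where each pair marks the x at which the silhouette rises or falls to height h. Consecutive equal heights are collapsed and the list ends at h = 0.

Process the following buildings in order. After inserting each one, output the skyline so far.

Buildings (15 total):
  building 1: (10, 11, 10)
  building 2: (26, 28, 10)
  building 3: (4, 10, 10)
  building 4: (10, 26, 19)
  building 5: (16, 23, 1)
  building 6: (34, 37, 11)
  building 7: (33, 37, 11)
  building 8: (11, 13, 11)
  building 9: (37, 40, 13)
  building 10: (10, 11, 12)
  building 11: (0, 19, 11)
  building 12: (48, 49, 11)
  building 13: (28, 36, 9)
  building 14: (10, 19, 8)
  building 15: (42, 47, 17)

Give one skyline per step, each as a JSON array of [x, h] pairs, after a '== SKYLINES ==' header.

== SKYLINES ==
[[10,10],[11,0]]
[[10,10],[11,0],[26,10],[28,0]]
[[4,10],[11,0],[26,10],[28,0]]
[[4,10],[10,19],[26,10],[28,0]]
[[4,10],[10,19],[26,10],[28,0]]
[[4,10],[10,19],[26,10],[28,0],[34,11],[37,0]]
[[4,10],[10,19],[26,10],[28,0],[33,11],[37,0]]
[[4,10],[10,19],[26,10],[28,0],[33,11],[37,0]]
[[4,10],[10,19],[26,10],[28,0],[33,11],[37,13],[40,0]]
[[4,10],[10,19],[26,10],[28,0],[33,11],[37,13],[40,0]]
[[0,11],[10,19],[26,10],[28,0],[33,11],[37,13],[40,0]]
[[0,11],[10,19],[26,10],[28,0],[33,11],[37,13],[40,0],[48,11],[49,0]]
[[0,11],[10,19],[26,10],[28,9],[33,11],[37,13],[40,0],[48,11],[49,0]]
[[0,11],[10,19],[26,10],[28,9],[33,11],[37,13],[40,0],[48,11],[49,0]]
[[0,11],[10,19],[26,10],[28,9],[33,11],[37,13],[40,0],[42,17],[47,0],[48,11],[49,0]]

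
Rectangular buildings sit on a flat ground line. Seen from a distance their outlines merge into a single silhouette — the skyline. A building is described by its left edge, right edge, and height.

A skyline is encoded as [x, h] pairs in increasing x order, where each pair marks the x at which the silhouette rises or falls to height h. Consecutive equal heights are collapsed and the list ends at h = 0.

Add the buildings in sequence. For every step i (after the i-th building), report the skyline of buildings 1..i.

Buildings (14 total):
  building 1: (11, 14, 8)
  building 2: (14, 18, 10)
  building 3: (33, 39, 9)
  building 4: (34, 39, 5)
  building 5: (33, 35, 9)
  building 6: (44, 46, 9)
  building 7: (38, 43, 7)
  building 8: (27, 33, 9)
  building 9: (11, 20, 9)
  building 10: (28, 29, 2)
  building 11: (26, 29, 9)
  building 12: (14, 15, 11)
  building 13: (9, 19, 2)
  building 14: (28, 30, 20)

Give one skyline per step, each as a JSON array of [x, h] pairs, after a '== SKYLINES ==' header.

== SKYLINES ==
[[11,8],[14,0]]
[[11,8],[14,10],[18,0]]
[[11,8],[14,10],[18,0],[33,9],[39,0]]
[[11,8],[14,10],[18,0],[33,9],[39,0]]
[[11,8],[14,10],[18,0],[33,9],[39,0]]
[[11,8],[14,10],[18,0],[33,9],[39,0],[44,9],[46,0]]
[[11,8],[14,10],[18,0],[33,9],[39,7],[43,0],[44,9],[46,0]]
[[11,8],[14,10],[18,0],[27,9],[39,7],[43,0],[44,9],[46,0]]
[[11,9],[14,10],[18,9],[20,0],[27,9],[39,7],[43,0],[44,9],[46,0]]
[[11,9],[14,10],[18,9],[20,0],[27,9],[39,7],[43,0],[44,9],[46,0]]
[[11,9],[14,10],[18,9],[20,0],[26,9],[39,7],[43,0],[44,9],[46,0]]
[[11,9],[14,11],[15,10],[18,9],[20,0],[26,9],[39,7],[43,0],[44,9],[46,0]]
[[9,2],[11,9],[14,11],[15,10],[18,9],[20,0],[26,9],[39,7],[43,0],[44,9],[46,0]]
[[9,2],[11,9],[14,11],[15,10],[18,9],[20,0],[26,9],[28,20],[30,9],[39,7],[43,0],[44,9],[46,0]]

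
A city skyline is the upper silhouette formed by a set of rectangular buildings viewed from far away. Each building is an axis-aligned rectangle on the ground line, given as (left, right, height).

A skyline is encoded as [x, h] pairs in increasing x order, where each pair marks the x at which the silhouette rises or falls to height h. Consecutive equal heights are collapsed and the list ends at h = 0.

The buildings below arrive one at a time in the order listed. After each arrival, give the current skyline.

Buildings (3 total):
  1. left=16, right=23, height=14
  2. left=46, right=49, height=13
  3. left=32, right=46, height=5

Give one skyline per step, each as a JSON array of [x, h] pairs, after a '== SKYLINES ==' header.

== SKYLINES ==
[[16,14],[23,0]]
[[16,14],[23,0],[46,13],[49,0]]
[[16,14],[23,0],[32,5],[46,13],[49,0]]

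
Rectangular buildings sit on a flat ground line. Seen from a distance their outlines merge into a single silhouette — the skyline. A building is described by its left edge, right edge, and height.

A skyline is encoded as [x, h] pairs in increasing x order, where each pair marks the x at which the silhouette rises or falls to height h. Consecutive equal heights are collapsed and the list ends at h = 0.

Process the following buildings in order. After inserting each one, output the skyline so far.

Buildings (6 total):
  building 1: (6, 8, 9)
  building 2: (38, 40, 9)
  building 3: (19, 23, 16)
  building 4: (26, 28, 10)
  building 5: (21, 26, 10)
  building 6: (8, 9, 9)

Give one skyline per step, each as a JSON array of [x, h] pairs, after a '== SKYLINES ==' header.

== SKYLINES ==
[[6,9],[8,0]]
[[6,9],[8,0],[38,9],[40,0]]
[[6,9],[8,0],[19,16],[23,0],[38,9],[40,0]]
[[6,9],[8,0],[19,16],[23,0],[26,10],[28,0],[38,9],[40,0]]
[[6,9],[8,0],[19,16],[23,10],[28,0],[38,9],[40,0]]
[[6,9],[9,0],[19,16],[23,10],[28,0],[38,9],[40,0]]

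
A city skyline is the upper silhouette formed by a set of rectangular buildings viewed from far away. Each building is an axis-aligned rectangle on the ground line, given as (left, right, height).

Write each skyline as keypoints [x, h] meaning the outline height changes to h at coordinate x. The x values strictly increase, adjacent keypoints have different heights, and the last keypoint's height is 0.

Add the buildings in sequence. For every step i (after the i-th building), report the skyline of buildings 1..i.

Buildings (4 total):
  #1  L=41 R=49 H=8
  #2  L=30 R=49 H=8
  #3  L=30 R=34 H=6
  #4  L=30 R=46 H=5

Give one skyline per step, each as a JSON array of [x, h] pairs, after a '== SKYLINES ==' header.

== SKYLINES ==
[[41,8],[49,0]]
[[30,8],[49,0]]
[[30,8],[49,0]]
[[30,8],[49,0]]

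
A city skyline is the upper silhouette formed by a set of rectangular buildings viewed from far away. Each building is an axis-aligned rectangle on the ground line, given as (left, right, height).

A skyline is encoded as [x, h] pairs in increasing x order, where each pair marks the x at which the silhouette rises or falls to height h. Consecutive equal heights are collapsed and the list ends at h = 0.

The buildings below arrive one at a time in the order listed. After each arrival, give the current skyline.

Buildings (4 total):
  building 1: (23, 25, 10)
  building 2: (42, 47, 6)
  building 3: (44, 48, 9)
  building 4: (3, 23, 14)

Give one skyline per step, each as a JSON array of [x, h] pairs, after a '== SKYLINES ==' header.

== SKYLINES ==
[[23,10],[25,0]]
[[23,10],[25,0],[42,6],[47,0]]
[[23,10],[25,0],[42,6],[44,9],[48,0]]
[[3,14],[23,10],[25,0],[42,6],[44,9],[48,0]]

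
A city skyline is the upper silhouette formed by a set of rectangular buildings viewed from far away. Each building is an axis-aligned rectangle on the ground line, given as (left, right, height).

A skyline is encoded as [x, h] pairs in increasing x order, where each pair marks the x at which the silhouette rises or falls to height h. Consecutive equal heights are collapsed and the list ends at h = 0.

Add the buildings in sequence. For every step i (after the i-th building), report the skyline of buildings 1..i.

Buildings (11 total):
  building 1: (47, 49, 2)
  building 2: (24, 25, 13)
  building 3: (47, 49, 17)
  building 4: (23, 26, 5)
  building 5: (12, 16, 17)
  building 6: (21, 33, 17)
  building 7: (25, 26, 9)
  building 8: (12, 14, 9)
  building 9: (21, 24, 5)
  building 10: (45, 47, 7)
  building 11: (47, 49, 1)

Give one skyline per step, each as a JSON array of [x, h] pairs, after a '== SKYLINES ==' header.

== SKYLINES ==
[[47,2],[49,0]]
[[24,13],[25,0],[47,2],[49,0]]
[[24,13],[25,0],[47,17],[49,0]]
[[23,5],[24,13],[25,5],[26,0],[47,17],[49,0]]
[[12,17],[16,0],[23,5],[24,13],[25,5],[26,0],[47,17],[49,0]]
[[12,17],[16,0],[21,17],[33,0],[47,17],[49,0]]
[[12,17],[16,0],[21,17],[33,0],[47,17],[49,0]]
[[12,17],[16,0],[21,17],[33,0],[47,17],[49,0]]
[[12,17],[16,0],[21,17],[33,0],[47,17],[49,0]]
[[12,17],[16,0],[21,17],[33,0],[45,7],[47,17],[49,0]]
[[12,17],[16,0],[21,17],[33,0],[45,7],[47,17],[49,0]]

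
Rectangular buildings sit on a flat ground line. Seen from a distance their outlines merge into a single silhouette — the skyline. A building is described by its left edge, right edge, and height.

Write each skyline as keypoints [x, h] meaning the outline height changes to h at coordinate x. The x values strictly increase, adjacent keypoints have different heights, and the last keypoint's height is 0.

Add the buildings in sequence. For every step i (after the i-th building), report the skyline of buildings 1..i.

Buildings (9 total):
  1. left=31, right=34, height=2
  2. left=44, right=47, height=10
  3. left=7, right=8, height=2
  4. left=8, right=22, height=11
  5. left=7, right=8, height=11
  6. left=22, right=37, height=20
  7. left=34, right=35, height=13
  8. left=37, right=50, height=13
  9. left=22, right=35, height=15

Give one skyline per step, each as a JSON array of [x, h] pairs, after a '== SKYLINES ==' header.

== SKYLINES ==
[[31,2],[34,0]]
[[31,2],[34,0],[44,10],[47,0]]
[[7,2],[8,0],[31,2],[34,0],[44,10],[47,0]]
[[7,2],[8,11],[22,0],[31,2],[34,0],[44,10],[47,0]]
[[7,11],[22,0],[31,2],[34,0],[44,10],[47,0]]
[[7,11],[22,20],[37,0],[44,10],[47,0]]
[[7,11],[22,20],[37,0],[44,10],[47,0]]
[[7,11],[22,20],[37,13],[50,0]]
[[7,11],[22,20],[37,13],[50,0]]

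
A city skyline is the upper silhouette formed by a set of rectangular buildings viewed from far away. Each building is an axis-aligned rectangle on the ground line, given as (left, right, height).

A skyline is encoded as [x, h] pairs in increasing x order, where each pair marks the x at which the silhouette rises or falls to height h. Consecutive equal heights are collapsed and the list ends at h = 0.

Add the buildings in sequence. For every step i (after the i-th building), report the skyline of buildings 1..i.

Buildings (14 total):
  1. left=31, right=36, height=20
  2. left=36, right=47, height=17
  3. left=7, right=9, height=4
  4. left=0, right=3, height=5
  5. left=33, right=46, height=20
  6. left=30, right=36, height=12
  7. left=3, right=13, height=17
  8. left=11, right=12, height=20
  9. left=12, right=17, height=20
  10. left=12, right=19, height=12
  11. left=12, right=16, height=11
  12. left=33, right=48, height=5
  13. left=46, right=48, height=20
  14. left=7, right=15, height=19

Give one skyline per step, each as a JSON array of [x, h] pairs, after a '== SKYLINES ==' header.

== SKYLINES ==
[[31,20],[36,0]]
[[31,20],[36,17],[47,0]]
[[7,4],[9,0],[31,20],[36,17],[47,0]]
[[0,5],[3,0],[7,4],[9,0],[31,20],[36,17],[47,0]]
[[0,5],[3,0],[7,4],[9,0],[31,20],[46,17],[47,0]]
[[0,5],[3,0],[7,4],[9,0],[30,12],[31,20],[46,17],[47,0]]
[[0,5],[3,17],[13,0],[30,12],[31,20],[46,17],[47,0]]
[[0,5],[3,17],[11,20],[12,17],[13,0],[30,12],[31,20],[46,17],[47,0]]
[[0,5],[3,17],[11,20],[17,0],[30,12],[31,20],[46,17],[47,0]]
[[0,5],[3,17],[11,20],[17,12],[19,0],[30,12],[31,20],[46,17],[47,0]]
[[0,5],[3,17],[11,20],[17,12],[19,0],[30,12],[31,20],[46,17],[47,0]]
[[0,5],[3,17],[11,20],[17,12],[19,0],[30,12],[31,20],[46,17],[47,5],[48,0]]
[[0,5],[3,17],[11,20],[17,12],[19,0],[30,12],[31,20],[48,0]]
[[0,5],[3,17],[7,19],[11,20],[17,12],[19,0],[30,12],[31,20],[48,0]]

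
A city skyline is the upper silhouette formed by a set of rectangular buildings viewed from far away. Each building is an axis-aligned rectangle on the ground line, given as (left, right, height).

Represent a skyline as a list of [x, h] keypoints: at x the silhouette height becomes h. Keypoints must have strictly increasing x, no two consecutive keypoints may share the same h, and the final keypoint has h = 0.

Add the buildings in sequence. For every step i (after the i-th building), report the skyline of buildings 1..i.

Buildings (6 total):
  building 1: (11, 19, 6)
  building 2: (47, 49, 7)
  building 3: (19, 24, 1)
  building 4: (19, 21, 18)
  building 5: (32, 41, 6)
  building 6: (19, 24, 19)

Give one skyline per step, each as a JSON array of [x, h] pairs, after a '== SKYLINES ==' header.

== SKYLINES ==
[[11,6],[19,0]]
[[11,6],[19,0],[47,7],[49,0]]
[[11,6],[19,1],[24,0],[47,7],[49,0]]
[[11,6],[19,18],[21,1],[24,0],[47,7],[49,0]]
[[11,6],[19,18],[21,1],[24,0],[32,6],[41,0],[47,7],[49,0]]
[[11,6],[19,19],[24,0],[32,6],[41,0],[47,7],[49,0]]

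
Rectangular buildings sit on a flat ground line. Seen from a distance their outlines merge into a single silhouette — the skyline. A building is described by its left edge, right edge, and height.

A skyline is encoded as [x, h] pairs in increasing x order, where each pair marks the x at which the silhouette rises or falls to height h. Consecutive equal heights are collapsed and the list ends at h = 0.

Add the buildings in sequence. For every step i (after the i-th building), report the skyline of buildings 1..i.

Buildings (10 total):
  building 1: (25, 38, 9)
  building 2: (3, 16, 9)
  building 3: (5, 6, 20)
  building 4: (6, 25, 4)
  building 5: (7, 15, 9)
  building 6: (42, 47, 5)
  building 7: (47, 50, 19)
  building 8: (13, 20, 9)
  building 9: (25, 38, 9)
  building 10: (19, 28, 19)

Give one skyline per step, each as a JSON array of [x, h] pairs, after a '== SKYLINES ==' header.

== SKYLINES ==
[[25,9],[38,0]]
[[3,9],[16,0],[25,9],[38,0]]
[[3,9],[5,20],[6,9],[16,0],[25,9],[38,0]]
[[3,9],[5,20],[6,9],[16,4],[25,9],[38,0]]
[[3,9],[5,20],[6,9],[16,4],[25,9],[38,0]]
[[3,9],[5,20],[6,9],[16,4],[25,9],[38,0],[42,5],[47,0]]
[[3,9],[5,20],[6,9],[16,4],[25,9],[38,0],[42,5],[47,19],[50,0]]
[[3,9],[5,20],[6,9],[20,4],[25,9],[38,0],[42,5],[47,19],[50,0]]
[[3,9],[5,20],[6,9],[20,4],[25,9],[38,0],[42,5],[47,19],[50,0]]
[[3,9],[5,20],[6,9],[19,19],[28,9],[38,0],[42,5],[47,19],[50,0]]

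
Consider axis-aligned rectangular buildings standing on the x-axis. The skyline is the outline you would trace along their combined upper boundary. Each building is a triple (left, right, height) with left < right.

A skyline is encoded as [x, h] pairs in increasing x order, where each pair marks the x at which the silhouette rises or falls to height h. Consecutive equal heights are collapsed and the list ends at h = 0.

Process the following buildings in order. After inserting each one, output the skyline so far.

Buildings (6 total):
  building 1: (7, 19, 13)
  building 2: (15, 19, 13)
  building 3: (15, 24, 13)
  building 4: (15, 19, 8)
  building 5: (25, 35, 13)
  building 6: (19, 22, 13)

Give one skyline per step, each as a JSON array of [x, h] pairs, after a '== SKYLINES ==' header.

== SKYLINES ==
[[7,13],[19,0]]
[[7,13],[19,0]]
[[7,13],[24,0]]
[[7,13],[24,0]]
[[7,13],[24,0],[25,13],[35,0]]
[[7,13],[24,0],[25,13],[35,0]]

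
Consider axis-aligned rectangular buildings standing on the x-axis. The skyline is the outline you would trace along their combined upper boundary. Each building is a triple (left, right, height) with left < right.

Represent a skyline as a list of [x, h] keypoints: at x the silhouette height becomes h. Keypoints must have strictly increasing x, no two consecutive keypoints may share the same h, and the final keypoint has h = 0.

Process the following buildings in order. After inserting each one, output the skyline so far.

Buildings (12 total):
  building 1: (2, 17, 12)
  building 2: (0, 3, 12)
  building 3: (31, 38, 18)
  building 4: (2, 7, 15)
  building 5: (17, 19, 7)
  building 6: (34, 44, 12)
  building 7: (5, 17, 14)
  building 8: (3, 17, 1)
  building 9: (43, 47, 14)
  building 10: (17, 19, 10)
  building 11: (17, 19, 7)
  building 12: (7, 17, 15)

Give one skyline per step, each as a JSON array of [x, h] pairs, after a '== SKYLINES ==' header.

== SKYLINES ==
[[2,12],[17,0]]
[[0,12],[17,0]]
[[0,12],[17,0],[31,18],[38,0]]
[[0,12],[2,15],[7,12],[17,0],[31,18],[38,0]]
[[0,12],[2,15],[7,12],[17,7],[19,0],[31,18],[38,0]]
[[0,12],[2,15],[7,12],[17,7],[19,0],[31,18],[38,12],[44,0]]
[[0,12],[2,15],[7,14],[17,7],[19,0],[31,18],[38,12],[44,0]]
[[0,12],[2,15],[7,14],[17,7],[19,0],[31,18],[38,12],[44,0]]
[[0,12],[2,15],[7,14],[17,7],[19,0],[31,18],[38,12],[43,14],[47,0]]
[[0,12],[2,15],[7,14],[17,10],[19,0],[31,18],[38,12],[43,14],[47,0]]
[[0,12],[2,15],[7,14],[17,10],[19,0],[31,18],[38,12],[43,14],[47,0]]
[[0,12],[2,15],[17,10],[19,0],[31,18],[38,12],[43,14],[47,0]]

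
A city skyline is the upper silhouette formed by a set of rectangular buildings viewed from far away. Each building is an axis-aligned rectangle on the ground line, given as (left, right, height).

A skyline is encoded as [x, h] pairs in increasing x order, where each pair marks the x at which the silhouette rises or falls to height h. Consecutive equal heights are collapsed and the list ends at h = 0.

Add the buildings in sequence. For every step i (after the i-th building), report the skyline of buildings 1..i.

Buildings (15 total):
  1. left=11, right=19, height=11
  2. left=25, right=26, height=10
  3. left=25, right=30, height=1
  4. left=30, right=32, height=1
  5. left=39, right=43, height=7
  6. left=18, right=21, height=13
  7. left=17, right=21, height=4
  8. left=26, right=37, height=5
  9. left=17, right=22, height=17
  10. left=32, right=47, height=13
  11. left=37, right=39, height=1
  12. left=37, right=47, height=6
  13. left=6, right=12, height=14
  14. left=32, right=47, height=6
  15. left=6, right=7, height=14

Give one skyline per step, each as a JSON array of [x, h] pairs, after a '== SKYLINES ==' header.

== SKYLINES ==
[[11,11],[19,0]]
[[11,11],[19,0],[25,10],[26,0]]
[[11,11],[19,0],[25,10],[26,1],[30,0]]
[[11,11],[19,0],[25,10],[26,1],[32,0]]
[[11,11],[19,0],[25,10],[26,1],[32,0],[39,7],[43,0]]
[[11,11],[18,13],[21,0],[25,10],[26,1],[32,0],[39,7],[43,0]]
[[11,11],[18,13],[21,0],[25,10],[26,1],[32,0],[39,7],[43,0]]
[[11,11],[18,13],[21,0],[25,10],[26,5],[37,0],[39,7],[43,0]]
[[11,11],[17,17],[22,0],[25,10],[26,5],[37,0],[39,7],[43,0]]
[[11,11],[17,17],[22,0],[25,10],[26,5],[32,13],[47,0]]
[[11,11],[17,17],[22,0],[25,10],[26,5],[32,13],[47,0]]
[[11,11],[17,17],[22,0],[25,10],[26,5],[32,13],[47,0]]
[[6,14],[12,11],[17,17],[22,0],[25,10],[26,5],[32,13],[47,0]]
[[6,14],[12,11],[17,17],[22,0],[25,10],[26,5],[32,13],[47,0]]
[[6,14],[12,11],[17,17],[22,0],[25,10],[26,5],[32,13],[47,0]]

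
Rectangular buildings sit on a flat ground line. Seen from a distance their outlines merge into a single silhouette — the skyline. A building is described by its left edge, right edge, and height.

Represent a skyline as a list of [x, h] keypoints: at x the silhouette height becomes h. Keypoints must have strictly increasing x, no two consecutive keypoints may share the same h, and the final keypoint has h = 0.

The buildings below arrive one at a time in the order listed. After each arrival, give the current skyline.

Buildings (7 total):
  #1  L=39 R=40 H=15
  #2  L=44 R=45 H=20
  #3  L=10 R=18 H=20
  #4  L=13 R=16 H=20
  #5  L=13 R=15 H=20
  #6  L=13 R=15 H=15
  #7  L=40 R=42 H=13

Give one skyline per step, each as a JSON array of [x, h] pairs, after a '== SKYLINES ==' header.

== SKYLINES ==
[[39,15],[40,0]]
[[39,15],[40,0],[44,20],[45,0]]
[[10,20],[18,0],[39,15],[40,0],[44,20],[45,0]]
[[10,20],[18,0],[39,15],[40,0],[44,20],[45,0]]
[[10,20],[18,0],[39,15],[40,0],[44,20],[45,0]]
[[10,20],[18,0],[39,15],[40,0],[44,20],[45,0]]
[[10,20],[18,0],[39,15],[40,13],[42,0],[44,20],[45,0]]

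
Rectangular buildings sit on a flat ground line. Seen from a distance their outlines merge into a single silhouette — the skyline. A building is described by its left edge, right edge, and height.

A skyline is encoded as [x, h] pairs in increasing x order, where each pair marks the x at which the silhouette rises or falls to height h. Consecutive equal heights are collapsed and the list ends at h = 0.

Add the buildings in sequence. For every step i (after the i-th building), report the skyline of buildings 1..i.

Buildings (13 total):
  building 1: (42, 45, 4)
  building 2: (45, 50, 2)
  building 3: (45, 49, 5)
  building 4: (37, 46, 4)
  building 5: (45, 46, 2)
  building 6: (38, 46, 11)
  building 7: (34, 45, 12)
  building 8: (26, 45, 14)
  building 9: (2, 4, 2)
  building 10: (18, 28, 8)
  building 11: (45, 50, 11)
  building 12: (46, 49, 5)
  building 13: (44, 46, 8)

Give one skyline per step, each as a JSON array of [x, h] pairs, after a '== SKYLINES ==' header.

== SKYLINES ==
[[42,4],[45,0]]
[[42,4],[45,2],[50,0]]
[[42,4],[45,5],[49,2],[50,0]]
[[37,4],[45,5],[49,2],[50,0]]
[[37,4],[45,5],[49,2],[50,0]]
[[37,4],[38,11],[46,5],[49,2],[50,0]]
[[34,12],[45,11],[46,5],[49,2],[50,0]]
[[26,14],[45,11],[46,5],[49,2],[50,0]]
[[2,2],[4,0],[26,14],[45,11],[46,5],[49,2],[50,0]]
[[2,2],[4,0],[18,8],[26,14],[45,11],[46,5],[49,2],[50,0]]
[[2,2],[4,0],[18,8],[26,14],[45,11],[50,0]]
[[2,2],[4,0],[18,8],[26,14],[45,11],[50,0]]
[[2,2],[4,0],[18,8],[26,14],[45,11],[50,0]]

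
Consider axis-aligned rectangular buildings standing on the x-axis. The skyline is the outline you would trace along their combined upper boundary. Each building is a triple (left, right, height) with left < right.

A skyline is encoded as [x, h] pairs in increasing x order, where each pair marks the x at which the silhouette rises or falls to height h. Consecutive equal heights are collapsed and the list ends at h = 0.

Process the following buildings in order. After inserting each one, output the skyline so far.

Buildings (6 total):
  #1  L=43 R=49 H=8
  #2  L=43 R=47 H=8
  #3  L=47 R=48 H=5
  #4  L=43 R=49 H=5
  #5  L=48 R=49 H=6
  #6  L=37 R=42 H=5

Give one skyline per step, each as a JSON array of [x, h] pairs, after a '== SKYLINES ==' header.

== SKYLINES ==
[[43,8],[49,0]]
[[43,8],[49,0]]
[[43,8],[49,0]]
[[43,8],[49,0]]
[[43,8],[49,0]]
[[37,5],[42,0],[43,8],[49,0]]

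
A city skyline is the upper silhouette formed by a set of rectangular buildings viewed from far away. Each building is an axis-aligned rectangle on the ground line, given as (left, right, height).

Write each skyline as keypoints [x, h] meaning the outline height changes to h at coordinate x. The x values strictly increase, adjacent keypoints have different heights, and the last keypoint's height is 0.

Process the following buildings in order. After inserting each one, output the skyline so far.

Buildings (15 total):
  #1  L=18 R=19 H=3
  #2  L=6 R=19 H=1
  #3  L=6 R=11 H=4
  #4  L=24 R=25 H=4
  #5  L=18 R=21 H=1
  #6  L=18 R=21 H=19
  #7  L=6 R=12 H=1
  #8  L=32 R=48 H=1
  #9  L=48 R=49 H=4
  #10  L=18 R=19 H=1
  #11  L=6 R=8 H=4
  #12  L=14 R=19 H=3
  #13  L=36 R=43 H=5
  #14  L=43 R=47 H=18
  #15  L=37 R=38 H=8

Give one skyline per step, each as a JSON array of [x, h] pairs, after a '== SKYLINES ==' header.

== SKYLINES ==
[[18,3],[19,0]]
[[6,1],[18,3],[19,0]]
[[6,4],[11,1],[18,3],[19,0]]
[[6,4],[11,1],[18,3],[19,0],[24,4],[25,0]]
[[6,4],[11,1],[18,3],[19,1],[21,0],[24,4],[25,0]]
[[6,4],[11,1],[18,19],[21,0],[24,4],[25,0]]
[[6,4],[11,1],[18,19],[21,0],[24,4],[25,0]]
[[6,4],[11,1],[18,19],[21,0],[24,4],[25,0],[32,1],[48,0]]
[[6,4],[11,1],[18,19],[21,0],[24,4],[25,0],[32,1],[48,4],[49,0]]
[[6,4],[11,1],[18,19],[21,0],[24,4],[25,0],[32,1],[48,4],[49,0]]
[[6,4],[11,1],[18,19],[21,0],[24,4],[25,0],[32,1],[48,4],[49,0]]
[[6,4],[11,1],[14,3],[18,19],[21,0],[24,4],[25,0],[32,1],[48,4],[49,0]]
[[6,4],[11,1],[14,3],[18,19],[21,0],[24,4],[25,0],[32,1],[36,5],[43,1],[48,4],[49,0]]
[[6,4],[11,1],[14,3],[18,19],[21,0],[24,4],[25,0],[32,1],[36,5],[43,18],[47,1],[48,4],[49,0]]
[[6,4],[11,1],[14,3],[18,19],[21,0],[24,4],[25,0],[32,1],[36,5],[37,8],[38,5],[43,18],[47,1],[48,4],[49,0]]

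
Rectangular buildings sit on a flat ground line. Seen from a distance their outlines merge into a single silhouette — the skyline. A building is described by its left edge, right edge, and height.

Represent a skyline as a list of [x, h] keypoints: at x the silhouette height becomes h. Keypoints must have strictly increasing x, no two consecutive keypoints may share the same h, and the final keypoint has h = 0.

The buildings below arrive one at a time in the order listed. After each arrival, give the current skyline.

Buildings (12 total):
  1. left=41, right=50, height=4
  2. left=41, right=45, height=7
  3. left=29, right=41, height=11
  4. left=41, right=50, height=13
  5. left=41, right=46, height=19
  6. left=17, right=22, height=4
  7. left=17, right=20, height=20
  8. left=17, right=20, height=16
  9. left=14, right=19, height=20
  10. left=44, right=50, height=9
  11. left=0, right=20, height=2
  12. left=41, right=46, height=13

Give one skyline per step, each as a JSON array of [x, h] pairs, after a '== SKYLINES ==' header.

== SKYLINES ==
[[41,4],[50,0]]
[[41,7],[45,4],[50,0]]
[[29,11],[41,7],[45,4],[50,0]]
[[29,11],[41,13],[50,0]]
[[29,11],[41,19],[46,13],[50,0]]
[[17,4],[22,0],[29,11],[41,19],[46,13],[50,0]]
[[17,20],[20,4],[22,0],[29,11],[41,19],[46,13],[50,0]]
[[17,20],[20,4],[22,0],[29,11],[41,19],[46,13],[50,0]]
[[14,20],[20,4],[22,0],[29,11],[41,19],[46,13],[50,0]]
[[14,20],[20,4],[22,0],[29,11],[41,19],[46,13],[50,0]]
[[0,2],[14,20],[20,4],[22,0],[29,11],[41,19],[46,13],[50,0]]
[[0,2],[14,20],[20,4],[22,0],[29,11],[41,19],[46,13],[50,0]]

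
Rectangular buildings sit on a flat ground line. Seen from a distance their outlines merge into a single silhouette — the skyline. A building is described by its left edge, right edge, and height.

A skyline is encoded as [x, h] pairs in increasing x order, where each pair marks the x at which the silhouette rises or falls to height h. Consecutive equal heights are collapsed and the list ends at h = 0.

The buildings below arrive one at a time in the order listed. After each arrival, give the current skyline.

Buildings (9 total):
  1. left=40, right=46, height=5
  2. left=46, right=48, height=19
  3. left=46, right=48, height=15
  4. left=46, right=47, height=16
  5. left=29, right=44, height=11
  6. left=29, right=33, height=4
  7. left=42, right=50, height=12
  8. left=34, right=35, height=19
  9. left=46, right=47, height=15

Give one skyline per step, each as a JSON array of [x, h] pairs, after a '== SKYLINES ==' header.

== SKYLINES ==
[[40,5],[46,0]]
[[40,5],[46,19],[48,0]]
[[40,5],[46,19],[48,0]]
[[40,5],[46,19],[48,0]]
[[29,11],[44,5],[46,19],[48,0]]
[[29,11],[44,5],[46,19],[48,0]]
[[29,11],[42,12],[46,19],[48,12],[50,0]]
[[29,11],[34,19],[35,11],[42,12],[46,19],[48,12],[50,0]]
[[29,11],[34,19],[35,11],[42,12],[46,19],[48,12],[50,0]]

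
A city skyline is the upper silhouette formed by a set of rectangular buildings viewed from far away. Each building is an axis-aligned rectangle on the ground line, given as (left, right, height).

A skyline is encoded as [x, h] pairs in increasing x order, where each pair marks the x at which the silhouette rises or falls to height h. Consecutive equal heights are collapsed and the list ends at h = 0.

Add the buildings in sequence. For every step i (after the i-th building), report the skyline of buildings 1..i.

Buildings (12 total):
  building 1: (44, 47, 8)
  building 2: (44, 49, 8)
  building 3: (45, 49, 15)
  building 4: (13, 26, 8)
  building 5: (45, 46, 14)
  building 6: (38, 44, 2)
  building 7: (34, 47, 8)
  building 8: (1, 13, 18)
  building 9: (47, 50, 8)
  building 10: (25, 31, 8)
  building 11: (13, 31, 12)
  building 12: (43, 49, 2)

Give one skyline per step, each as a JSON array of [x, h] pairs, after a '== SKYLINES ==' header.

== SKYLINES ==
[[44,8],[47,0]]
[[44,8],[49,0]]
[[44,8],[45,15],[49,0]]
[[13,8],[26,0],[44,8],[45,15],[49,0]]
[[13,8],[26,0],[44,8],[45,15],[49,0]]
[[13,8],[26,0],[38,2],[44,8],[45,15],[49,0]]
[[13,8],[26,0],[34,8],[45,15],[49,0]]
[[1,18],[13,8],[26,0],[34,8],[45,15],[49,0]]
[[1,18],[13,8],[26,0],[34,8],[45,15],[49,8],[50,0]]
[[1,18],[13,8],[31,0],[34,8],[45,15],[49,8],[50,0]]
[[1,18],[13,12],[31,0],[34,8],[45,15],[49,8],[50,0]]
[[1,18],[13,12],[31,0],[34,8],[45,15],[49,8],[50,0]]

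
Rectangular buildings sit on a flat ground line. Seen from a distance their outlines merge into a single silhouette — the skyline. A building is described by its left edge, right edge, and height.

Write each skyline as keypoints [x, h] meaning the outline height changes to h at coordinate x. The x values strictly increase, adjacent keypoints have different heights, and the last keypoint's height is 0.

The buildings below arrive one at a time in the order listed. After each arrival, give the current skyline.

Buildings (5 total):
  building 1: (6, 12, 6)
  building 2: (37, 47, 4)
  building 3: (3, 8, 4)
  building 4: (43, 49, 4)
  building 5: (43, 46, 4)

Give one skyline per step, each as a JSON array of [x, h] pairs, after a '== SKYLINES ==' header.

== SKYLINES ==
[[6,6],[12,0]]
[[6,6],[12,0],[37,4],[47,0]]
[[3,4],[6,6],[12,0],[37,4],[47,0]]
[[3,4],[6,6],[12,0],[37,4],[49,0]]
[[3,4],[6,6],[12,0],[37,4],[49,0]]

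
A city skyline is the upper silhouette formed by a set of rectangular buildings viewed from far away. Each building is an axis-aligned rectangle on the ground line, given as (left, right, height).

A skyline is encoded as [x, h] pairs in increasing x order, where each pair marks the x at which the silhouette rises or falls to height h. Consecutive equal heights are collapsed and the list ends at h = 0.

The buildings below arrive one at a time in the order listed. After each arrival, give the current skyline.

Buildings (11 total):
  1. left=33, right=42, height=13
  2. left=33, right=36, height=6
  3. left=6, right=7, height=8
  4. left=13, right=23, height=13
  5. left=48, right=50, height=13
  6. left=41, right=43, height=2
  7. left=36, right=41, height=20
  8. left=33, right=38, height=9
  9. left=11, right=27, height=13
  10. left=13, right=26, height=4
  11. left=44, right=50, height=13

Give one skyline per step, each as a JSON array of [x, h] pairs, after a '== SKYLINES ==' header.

== SKYLINES ==
[[33,13],[42,0]]
[[33,13],[42,0]]
[[6,8],[7,0],[33,13],[42,0]]
[[6,8],[7,0],[13,13],[23,0],[33,13],[42,0]]
[[6,8],[7,0],[13,13],[23,0],[33,13],[42,0],[48,13],[50,0]]
[[6,8],[7,0],[13,13],[23,0],[33,13],[42,2],[43,0],[48,13],[50,0]]
[[6,8],[7,0],[13,13],[23,0],[33,13],[36,20],[41,13],[42,2],[43,0],[48,13],[50,0]]
[[6,8],[7,0],[13,13],[23,0],[33,13],[36,20],[41,13],[42,2],[43,0],[48,13],[50,0]]
[[6,8],[7,0],[11,13],[27,0],[33,13],[36,20],[41,13],[42,2],[43,0],[48,13],[50,0]]
[[6,8],[7,0],[11,13],[27,0],[33,13],[36,20],[41,13],[42,2],[43,0],[48,13],[50,0]]
[[6,8],[7,0],[11,13],[27,0],[33,13],[36,20],[41,13],[42,2],[43,0],[44,13],[50,0]]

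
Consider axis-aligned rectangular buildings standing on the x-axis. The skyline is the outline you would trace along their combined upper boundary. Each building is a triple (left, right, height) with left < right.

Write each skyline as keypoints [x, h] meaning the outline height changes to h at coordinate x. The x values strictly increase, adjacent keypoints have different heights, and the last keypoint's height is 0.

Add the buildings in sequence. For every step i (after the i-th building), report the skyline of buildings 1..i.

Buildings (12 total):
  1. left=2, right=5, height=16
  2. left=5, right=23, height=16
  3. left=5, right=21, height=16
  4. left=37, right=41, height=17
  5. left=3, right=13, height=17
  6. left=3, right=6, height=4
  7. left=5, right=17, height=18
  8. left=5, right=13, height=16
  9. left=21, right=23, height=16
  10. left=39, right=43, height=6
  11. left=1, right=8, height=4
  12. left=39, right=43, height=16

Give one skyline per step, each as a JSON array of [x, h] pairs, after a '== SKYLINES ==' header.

== SKYLINES ==
[[2,16],[5,0]]
[[2,16],[23,0]]
[[2,16],[23,0]]
[[2,16],[23,0],[37,17],[41,0]]
[[2,16],[3,17],[13,16],[23,0],[37,17],[41,0]]
[[2,16],[3,17],[13,16],[23,0],[37,17],[41,0]]
[[2,16],[3,17],[5,18],[17,16],[23,0],[37,17],[41,0]]
[[2,16],[3,17],[5,18],[17,16],[23,0],[37,17],[41,0]]
[[2,16],[3,17],[5,18],[17,16],[23,0],[37,17],[41,0]]
[[2,16],[3,17],[5,18],[17,16],[23,0],[37,17],[41,6],[43,0]]
[[1,4],[2,16],[3,17],[5,18],[17,16],[23,0],[37,17],[41,6],[43,0]]
[[1,4],[2,16],[3,17],[5,18],[17,16],[23,0],[37,17],[41,16],[43,0]]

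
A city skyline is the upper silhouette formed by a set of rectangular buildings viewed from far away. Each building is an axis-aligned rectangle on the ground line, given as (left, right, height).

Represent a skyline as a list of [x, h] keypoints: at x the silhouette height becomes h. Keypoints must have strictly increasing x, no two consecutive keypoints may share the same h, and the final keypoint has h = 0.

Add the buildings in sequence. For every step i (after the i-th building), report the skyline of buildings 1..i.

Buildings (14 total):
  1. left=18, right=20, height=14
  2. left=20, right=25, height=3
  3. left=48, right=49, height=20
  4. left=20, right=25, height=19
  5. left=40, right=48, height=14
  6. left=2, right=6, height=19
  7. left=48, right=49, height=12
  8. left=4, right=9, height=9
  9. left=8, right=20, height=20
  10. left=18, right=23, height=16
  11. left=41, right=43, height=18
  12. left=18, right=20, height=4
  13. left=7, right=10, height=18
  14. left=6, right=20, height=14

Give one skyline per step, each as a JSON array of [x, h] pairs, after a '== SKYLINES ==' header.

== SKYLINES ==
[[18,14],[20,0]]
[[18,14],[20,3],[25,0]]
[[18,14],[20,3],[25,0],[48,20],[49,0]]
[[18,14],[20,19],[25,0],[48,20],[49,0]]
[[18,14],[20,19],[25,0],[40,14],[48,20],[49,0]]
[[2,19],[6,0],[18,14],[20,19],[25,0],[40,14],[48,20],[49,0]]
[[2,19],[6,0],[18,14],[20,19],[25,0],[40,14],[48,20],[49,0]]
[[2,19],[6,9],[9,0],[18,14],[20,19],[25,0],[40,14],[48,20],[49,0]]
[[2,19],[6,9],[8,20],[20,19],[25,0],[40,14],[48,20],[49,0]]
[[2,19],[6,9],[8,20],[20,19],[25,0],[40,14],[48,20],[49,0]]
[[2,19],[6,9],[8,20],[20,19],[25,0],[40,14],[41,18],[43,14],[48,20],[49,0]]
[[2,19],[6,9],[8,20],[20,19],[25,0],[40,14],[41,18],[43,14],[48,20],[49,0]]
[[2,19],[6,9],[7,18],[8,20],[20,19],[25,0],[40,14],[41,18],[43,14],[48,20],[49,0]]
[[2,19],[6,14],[7,18],[8,20],[20,19],[25,0],[40,14],[41,18],[43,14],[48,20],[49,0]]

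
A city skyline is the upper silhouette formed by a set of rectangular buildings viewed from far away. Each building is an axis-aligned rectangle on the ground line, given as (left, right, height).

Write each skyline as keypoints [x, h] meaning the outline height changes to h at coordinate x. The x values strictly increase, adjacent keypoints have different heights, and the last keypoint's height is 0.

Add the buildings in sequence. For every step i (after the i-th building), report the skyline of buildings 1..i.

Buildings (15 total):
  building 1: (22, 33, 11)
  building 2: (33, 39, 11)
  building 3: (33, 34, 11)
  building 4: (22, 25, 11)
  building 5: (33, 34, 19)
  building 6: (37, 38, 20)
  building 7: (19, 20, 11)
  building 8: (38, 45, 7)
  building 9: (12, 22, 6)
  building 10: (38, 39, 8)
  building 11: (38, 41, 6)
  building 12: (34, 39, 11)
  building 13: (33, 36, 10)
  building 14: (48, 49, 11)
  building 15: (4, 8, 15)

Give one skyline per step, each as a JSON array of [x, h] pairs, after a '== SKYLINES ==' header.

== SKYLINES ==
[[22,11],[33,0]]
[[22,11],[39,0]]
[[22,11],[39,0]]
[[22,11],[39,0]]
[[22,11],[33,19],[34,11],[39,0]]
[[22,11],[33,19],[34,11],[37,20],[38,11],[39,0]]
[[19,11],[20,0],[22,11],[33,19],[34,11],[37,20],[38,11],[39,0]]
[[19,11],[20,0],[22,11],[33,19],[34,11],[37,20],[38,11],[39,7],[45,0]]
[[12,6],[19,11],[20,6],[22,11],[33,19],[34,11],[37,20],[38,11],[39,7],[45,0]]
[[12,6],[19,11],[20,6],[22,11],[33,19],[34,11],[37,20],[38,11],[39,7],[45,0]]
[[12,6],[19,11],[20,6],[22,11],[33,19],[34,11],[37,20],[38,11],[39,7],[45,0]]
[[12,6],[19,11],[20,6],[22,11],[33,19],[34,11],[37,20],[38,11],[39,7],[45,0]]
[[12,6],[19,11],[20,6],[22,11],[33,19],[34,11],[37,20],[38,11],[39,7],[45,0]]
[[12,6],[19,11],[20,6],[22,11],[33,19],[34,11],[37,20],[38,11],[39,7],[45,0],[48,11],[49,0]]
[[4,15],[8,0],[12,6],[19,11],[20,6],[22,11],[33,19],[34,11],[37,20],[38,11],[39,7],[45,0],[48,11],[49,0]]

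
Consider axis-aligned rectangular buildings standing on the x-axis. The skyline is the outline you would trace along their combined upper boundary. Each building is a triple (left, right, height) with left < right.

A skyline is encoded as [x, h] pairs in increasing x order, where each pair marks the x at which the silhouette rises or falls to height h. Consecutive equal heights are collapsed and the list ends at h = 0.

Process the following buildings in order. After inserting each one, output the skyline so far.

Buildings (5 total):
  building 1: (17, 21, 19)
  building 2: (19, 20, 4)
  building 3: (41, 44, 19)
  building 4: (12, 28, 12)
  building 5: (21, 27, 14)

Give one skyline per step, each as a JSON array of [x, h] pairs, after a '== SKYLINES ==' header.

== SKYLINES ==
[[17,19],[21,0]]
[[17,19],[21,0]]
[[17,19],[21,0],[41,19],[44,0]]
[[12,12],[17,19],[21,12],[28,0],[41,19],[44,0]]
[[12,12],[17,19],[21,14],[27,12],[28,0],[41,19],[44,0]]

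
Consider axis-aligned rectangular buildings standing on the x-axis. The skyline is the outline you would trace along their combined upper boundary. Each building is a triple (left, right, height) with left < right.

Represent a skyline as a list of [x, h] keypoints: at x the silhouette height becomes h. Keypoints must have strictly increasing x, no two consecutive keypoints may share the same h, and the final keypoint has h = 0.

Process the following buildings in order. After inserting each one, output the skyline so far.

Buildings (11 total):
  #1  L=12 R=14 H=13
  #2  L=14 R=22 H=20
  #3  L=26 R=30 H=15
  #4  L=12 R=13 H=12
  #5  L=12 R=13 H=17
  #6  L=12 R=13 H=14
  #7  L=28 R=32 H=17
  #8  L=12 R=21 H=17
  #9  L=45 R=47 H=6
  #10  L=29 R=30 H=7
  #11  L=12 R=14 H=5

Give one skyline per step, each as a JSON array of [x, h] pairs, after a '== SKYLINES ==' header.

== SKYLINES ==
[[12,13],[14,0]]
[[12,13],[14,20],[22,0]]
[[12,13],[14,20],[22,0],[26,15],[30,0]]
[[12,13],[14,20],[22,0],[26,15],[30,0]]
[[12,17],[13,13],[14,20],[22,0],[26,15],[30,0]]
[[12,17],[13,13],[14,20],[22,0],[26,15],[30,0]]
[[12,17],[13,13],[14,20],[22,0],[26,15],[28,17],[32,0]]
[[12,17],[14,20],[22,0],[26,15],[28,17],[32,0]]
[[12,17],[14,20],[22,0],[26,15],[28,17],[32,0],[45,6],[47,0]]
[[12,17],[14,20],[22,0],[26,15],[28,17],[32,0],[45,6],[47,0]]
[[12,17],[14,20],[22,0],[26,15],[28,17],[32,0],[45,6],[47,0]]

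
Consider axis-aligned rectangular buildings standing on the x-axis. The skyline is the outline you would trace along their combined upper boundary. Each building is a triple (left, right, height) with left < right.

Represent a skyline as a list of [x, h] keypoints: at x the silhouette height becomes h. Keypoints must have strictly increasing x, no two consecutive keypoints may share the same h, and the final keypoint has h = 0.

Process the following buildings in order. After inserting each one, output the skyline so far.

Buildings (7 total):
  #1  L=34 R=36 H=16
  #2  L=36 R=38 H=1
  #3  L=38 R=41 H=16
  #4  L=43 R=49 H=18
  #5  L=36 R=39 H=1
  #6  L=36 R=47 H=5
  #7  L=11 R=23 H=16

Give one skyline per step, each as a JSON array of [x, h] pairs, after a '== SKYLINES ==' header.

== SKYLINES ==
[[34,16],[36,0]]
[[34,16],[36,1],[38,0]]
[[34,16],[36,1],[38,16],[41,0]]
[[34,16],[36,1],[38,16],[41,0],[43,18],[49,0]]
[[34,16],[36,1],[38,16],[41,0],[43,18],[49,0]]
[[34,16],[36,5],[38,16],[41,5],[43,18],[49,0]]
[[11,16],[23,0],[34,16],[36,5],[38,16],[41,5],[43,18],[49,0]]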